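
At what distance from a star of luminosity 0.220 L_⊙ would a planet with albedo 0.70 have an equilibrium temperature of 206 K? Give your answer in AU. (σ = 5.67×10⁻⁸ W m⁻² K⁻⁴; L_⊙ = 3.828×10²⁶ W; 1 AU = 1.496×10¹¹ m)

d ≈ 0.469 AU

L = 0.220 × 3.828×10²⁶ = 8.42×10²⁵ W.
From T_eq⁴ = L(1−A)/(16πσd²): d = √[L(1−A)/(16πσT_eq⁴)].
d = √[8.42×10²⁵ × 0.30 / (16π × 5.67×10⁻⁸ × (206)⁴)] = 7.02×10¹⁰ m = 0.469 AU.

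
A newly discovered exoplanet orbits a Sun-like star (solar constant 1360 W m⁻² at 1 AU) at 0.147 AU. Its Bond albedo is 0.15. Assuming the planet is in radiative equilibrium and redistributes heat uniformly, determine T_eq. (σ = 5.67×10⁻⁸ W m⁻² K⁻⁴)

Flux at 0.147 AU: S = 1360/0.147² = 6.29×10⁴ W m⁻².
Energy balance: absorbed = emitted ⇒ πR²·S(1−A) = 4πR²·σT_eq⁴, so T_eq⁴ = S(1−A)/(4σ).
T_eq = [6.29×10⁴ × 0.85 / (4 × 5.67×10⁻⁸)]^(1/4) = (2.36×10¹¹)^(1/4) = 697 K.

T_eq ≈ 697 K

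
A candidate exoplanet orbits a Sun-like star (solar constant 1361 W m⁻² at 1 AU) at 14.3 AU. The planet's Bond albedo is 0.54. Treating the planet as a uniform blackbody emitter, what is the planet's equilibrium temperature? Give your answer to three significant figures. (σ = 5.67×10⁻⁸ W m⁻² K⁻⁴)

Flux at 14.3 AU: S = 1361/14.3² = 6.66 W m⁻².
Energy balance: absorbed = emitted ⇒ πR²·S(1−A) = 4πR²·σT_eq⁴, so T_eq⁴ = S(1−A)/(4σ).
T_eq = [6.66 × 0.46 / (4 × 5.67×10⁻⁸)]^(1/4) = (1.35×10⁷)^(1/4) = 60.6 K.

T_eq ≈ 60.6 K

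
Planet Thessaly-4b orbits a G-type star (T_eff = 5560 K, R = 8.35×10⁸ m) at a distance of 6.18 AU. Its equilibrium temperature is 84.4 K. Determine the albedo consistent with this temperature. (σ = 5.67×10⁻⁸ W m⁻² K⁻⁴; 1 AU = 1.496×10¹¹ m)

A ≈ 0.74

d = 6.18 AU = 9.25×10¹¹ m.
L = 4πR_⋆²σT_⋆⁴ = 4π(8.35×10⁸)² × 5.67×10⁻⁸ × (5560)⁴ = 4.75×10²⁶ W.
S = L/(4πd²) = 44.2 W m⁻².
From T_eq⁴ = S(1−A)/(4σ): 1−A = 4σT_eq⁴/S.
1−A = 4 × 5.67×10⁻⁸ × (84.4)⁴ / 44.2 = 0.260.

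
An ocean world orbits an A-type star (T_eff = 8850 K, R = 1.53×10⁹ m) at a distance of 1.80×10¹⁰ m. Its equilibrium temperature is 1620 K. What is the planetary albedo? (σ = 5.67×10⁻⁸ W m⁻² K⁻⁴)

A ≈ 0.38

L = 4πR_⋆²σT_⋆⁴ = 4π(1.53×10⁹)² × 5.67×10⁻⁸ × (8850)⁴ = 1.02×10²⁸ W.
S = L/(4πd²) = 2.51×10⁶ W m⁻².
From T_eq⁴ = S(1−A)/(4σ): 1−A = 4σT_eq⁴/S.
1−A = 4 × 5.67×10⁻⁸ × (1620)⁴ / 2.51×10⁶ = 0.622.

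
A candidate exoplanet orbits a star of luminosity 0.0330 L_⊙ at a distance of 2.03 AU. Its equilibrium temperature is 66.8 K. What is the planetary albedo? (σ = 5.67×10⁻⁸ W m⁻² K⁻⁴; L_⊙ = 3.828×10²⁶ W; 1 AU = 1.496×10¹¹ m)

A ≈ 0.59

d = 2.03 AU = 3.04×10¹¹ m.
L = 0.0330 × 3.828×10²⁶ = 1.26×10²⁵ W.
Flux: S = L/(4πd²) = 1.26×10²⁵/(4π×(3.04×10¹¹)²) = 10.9 W m⁻².
From T_eq⁴ = S(1−A)/(4σ): 1−A = 4σT_eq⁴/S.
1−A = 4 × 5.67×10⁻⁸ × (66.8)⁴ / 10.9 = 0.414.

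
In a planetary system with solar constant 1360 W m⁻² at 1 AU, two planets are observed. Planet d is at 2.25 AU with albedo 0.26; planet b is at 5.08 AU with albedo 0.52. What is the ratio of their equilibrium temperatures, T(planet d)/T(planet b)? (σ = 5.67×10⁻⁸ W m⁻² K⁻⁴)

T₁/T₂ ≈ 1.674

T_eq = [S₀(1−A)/(4σd²)]^(1/4), so T ∝ (1−A)^(1/4) / √d.
T₁ = [1360×0.74/(4×5.67×10⁻⁸×2.25²)]^(1/4) = 172.06 K.
T₂ = [1360×0.48/(4×5.67×10⁻⁸×5.08²)]^(1/4) = 102.77 K.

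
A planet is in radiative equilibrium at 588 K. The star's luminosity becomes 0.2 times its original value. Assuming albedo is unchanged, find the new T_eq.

T_eq ∝ L^(1/4) · d^(−1/2).
T′ = 588 × 0.2^(1/4) = 393 K.

T_eq ≈ 393 K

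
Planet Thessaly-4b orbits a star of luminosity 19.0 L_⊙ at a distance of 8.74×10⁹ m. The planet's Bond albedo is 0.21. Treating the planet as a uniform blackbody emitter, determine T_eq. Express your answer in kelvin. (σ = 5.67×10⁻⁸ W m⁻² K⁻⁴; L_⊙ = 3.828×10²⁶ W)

L = 19.0 × 3.828×10²⁶ = 7.27×10²⁷ W.
Flux: S = L/(4πd²) = 7.27×10²⁷/(4π×(8.74×10⁹)²) = 7.58×10⁶ W m⁻².
Energy balance: absorbed = emitted ⇒ πR²·S(1−A) = 4πR²·σT_eq⁴, so T_eq⁴ = S(1−A)/(4σ).
T_eq = [7.58×10⁶ × 0.79 / (4 × 5.67×10⁻⁸)]^(1/4) = (2.64×10¹³)^(1/4) = 2270 K.

T_eq ≈ 2270 K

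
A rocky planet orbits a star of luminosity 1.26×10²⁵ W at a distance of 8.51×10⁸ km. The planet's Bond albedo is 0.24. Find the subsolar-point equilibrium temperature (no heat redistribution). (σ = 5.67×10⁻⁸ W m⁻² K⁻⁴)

d = 8.51×10⁸ km = 8.51×10¹¹ m.
Flux: S = L/(4πd²) = 1.26×10²⁵/(4π×(8.51×10¹¹)²) = 1.38 W m⁻².
At the subsolar point the surface absorbs S(1−A) and emits σT⁴ per unit area — no factor of 4, since only the local patch is in balance.
T = [1.38 × 0.76 / 5.67×10⁻⁸]^(1/4) = (1.86×10⁷)^(1/4) = 65.6 K.

T_ss ≈ 65.6 K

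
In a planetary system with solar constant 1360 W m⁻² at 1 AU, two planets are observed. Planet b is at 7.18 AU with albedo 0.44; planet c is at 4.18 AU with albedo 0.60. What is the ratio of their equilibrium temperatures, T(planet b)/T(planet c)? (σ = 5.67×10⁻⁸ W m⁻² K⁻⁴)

T₁/T₂ ≈ 0.830

T_eq = [S₀(1−A)/(4σd²)]^(1/4), so T ∝ (1−A)^(1/4) / √d.
T₁ = [1360×0.56/(4×5.67×10⁻⁸×7.18²)]^(1/4) = 89.84 K.
T₂ = [1360×0.40/(4×5.67×10⁻⁸×4.18²)]^(1/4) = 108.24 K.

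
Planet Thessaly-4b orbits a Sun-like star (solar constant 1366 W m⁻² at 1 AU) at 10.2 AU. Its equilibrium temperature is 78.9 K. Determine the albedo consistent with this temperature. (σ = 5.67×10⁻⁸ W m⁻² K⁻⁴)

Flux at 10.2 AU: S = 1366/10.2² = 13.1 W m⁻².
From T_eq⁴ = S(1−A)/(4σ): 1−A = 4σT_eq⁴/S.
1−A = 4 × 5.67×10⁻⁸ × (78.9)⁴ / 13.1 = 0.669.

A ≈ 0.33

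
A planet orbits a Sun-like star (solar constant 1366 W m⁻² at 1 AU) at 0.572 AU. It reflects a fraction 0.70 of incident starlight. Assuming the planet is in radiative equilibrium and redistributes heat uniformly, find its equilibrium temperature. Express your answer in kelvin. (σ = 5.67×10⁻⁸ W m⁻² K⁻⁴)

T_eq ≈ 273 K

Flux at 0.572 AU: S = 1366/0.572² = 4180 W m⁻².
Energy balance: absorbed = emitted ⇒ πR²·S(1−A) = 4πR²·σT_eq⁴, so T_eq⁴ = S(1−A)/(4σ).
T_eq = [4180 × 0.30 / (4 × 5.67×10⁻⁸)]^(1/4) = (5.52×10⁹)^(1/4) = 273 K.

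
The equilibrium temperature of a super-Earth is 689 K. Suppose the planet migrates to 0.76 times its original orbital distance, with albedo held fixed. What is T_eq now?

T_eq ∝ L^(1/4) · d^(−1/2).
T′ = 689 / 0.76^(1/2) = 790 K.

T_eq ≈ 790 K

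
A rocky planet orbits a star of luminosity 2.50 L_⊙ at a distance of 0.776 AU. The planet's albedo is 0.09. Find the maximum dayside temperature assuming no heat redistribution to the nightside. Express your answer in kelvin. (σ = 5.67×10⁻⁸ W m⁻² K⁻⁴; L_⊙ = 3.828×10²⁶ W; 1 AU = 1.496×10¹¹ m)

T_ss ≈ 549 K

d = 0.776 AU = 1.16×10¹¹ m.
L = 2.50 × 3.828×10²⁶ = 9.57×10²⁶ W.
Flux: S = L/(4πd²) = 9.57×10²⁶/(4π×(1.16×10¹¹)²) = 5650 W m⁻².
With no redistribution each surface element balances locally: S(1−A) = σT⁴.
T = [5650 × 0.91 / 5.67×10⁻⁸]^(1/4) = (9.07×10¹⁰)^(1/4) = 549 K.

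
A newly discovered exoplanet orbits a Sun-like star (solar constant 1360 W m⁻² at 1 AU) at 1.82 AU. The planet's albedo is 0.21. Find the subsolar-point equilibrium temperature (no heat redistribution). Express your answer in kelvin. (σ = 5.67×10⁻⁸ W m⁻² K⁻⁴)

Flux at 1.82 AU: S = 1360/1.82² = 411 W m⁻².
At the subsolar point the surface absorbs S(1−A) and emits σT⁴ per unit area — no factor of 4, since only the local patch is in balance.
T = [411 × 0.79 / 5.67×10⁻⁸]^(1/4) = (5.72×10⁹)^(1/4) = 275 K.

T_ss ≈ 275 K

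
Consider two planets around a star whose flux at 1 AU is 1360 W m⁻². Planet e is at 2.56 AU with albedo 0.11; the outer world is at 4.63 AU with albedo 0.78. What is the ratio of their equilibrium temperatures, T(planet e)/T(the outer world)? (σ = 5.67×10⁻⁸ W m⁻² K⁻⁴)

T₁/T₂ ≈ 1.907

T_eq = [S₀(1−A)/(4σd²)]^(1/4), so T ∝ (1−A)^(1/4) / √d.
T₁ = [1360×0.89/(4×5.67×10⁻⁸×2.56²)]^(1/4) = 168.93 K.
T₂ = [1360×0.22/(4×5.67×10⁻⁸×4.63²)]^(1/4) = 88.57 K.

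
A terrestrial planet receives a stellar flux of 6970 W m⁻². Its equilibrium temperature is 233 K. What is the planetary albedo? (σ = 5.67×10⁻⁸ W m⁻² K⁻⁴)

A ≈ 0.90

From T_eq⁴ = S(1−A)/(4σ): 1−A = 4σT_eq⁴/S.
1−A = 4 × 5.67×10⁻⁸ × (233)⁴ / 6970 = 0.096.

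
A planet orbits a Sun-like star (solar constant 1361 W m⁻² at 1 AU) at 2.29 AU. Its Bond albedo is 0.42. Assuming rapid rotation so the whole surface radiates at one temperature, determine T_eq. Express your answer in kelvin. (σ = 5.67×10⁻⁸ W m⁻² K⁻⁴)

Flux at 2.29 AU: S = 1361/2.29² = 260 W m⁻².
Energy balance: absorbed = emitted ⇒ πR²·S(1−A) = 4πR²·σT_eq⁴, so T_eq⁴ = S(1−A)/(4σ).
T_eq = [260 × 0.58 / (4 × 5.67×10⁻⁸)]^(1/4) = (6.64×10⁸)^(1/4) = 161 K.

T_eq ≈ 161 K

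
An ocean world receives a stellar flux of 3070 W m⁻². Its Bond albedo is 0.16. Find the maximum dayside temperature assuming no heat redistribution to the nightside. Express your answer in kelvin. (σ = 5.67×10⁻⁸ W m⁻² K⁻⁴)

With no redistribution each surface element balances locally: S(1−A) = σT⁴.
T = [3070 × 0.84 / 5.67×10⁻⁸]^(1/4) = (4.55×10¹⁰)^(1/4) = 462 K.

T_ss ≈ 462 K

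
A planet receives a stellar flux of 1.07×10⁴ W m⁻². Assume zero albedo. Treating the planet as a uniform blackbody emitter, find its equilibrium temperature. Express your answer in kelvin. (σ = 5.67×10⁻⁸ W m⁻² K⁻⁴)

Energy balance: absorbed = emitted ⇒ πR²·S(1−A) = 4πR²·σT_eq⁴, so T_eq⁴ = S(1−A)/(4σ).
T_eq = [1.07×10⁴ × 1.00 / (4 × 5.67×10⁻⁸)]^(1/4) = (4.72×10¹⁰)^(1/4) = 466 K.

T_eq ≈ 466 K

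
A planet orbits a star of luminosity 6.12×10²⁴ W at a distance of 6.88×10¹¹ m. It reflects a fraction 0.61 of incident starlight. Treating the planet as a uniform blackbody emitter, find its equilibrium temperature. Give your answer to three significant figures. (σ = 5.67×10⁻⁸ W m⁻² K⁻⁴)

T_eq ≈ 36.5 K

Flux: S = L/(4πd²) = 6.12×10²⁴/(4π×(6.88×10¹¹)²) = 1.03 W m⁻².
Energy balance: absorbed = emitted ⇒ πR²·S(1−A) = 4πR²·σT_eq⁴, so T_eq⁴ = S(1−A)/(4σ).
T_eq = [1.03 × 0.39 / (4 × 5.67×10⁻⁸)]^(1/4) = (1.77×10⁶)^(1/4) = 36.5 K.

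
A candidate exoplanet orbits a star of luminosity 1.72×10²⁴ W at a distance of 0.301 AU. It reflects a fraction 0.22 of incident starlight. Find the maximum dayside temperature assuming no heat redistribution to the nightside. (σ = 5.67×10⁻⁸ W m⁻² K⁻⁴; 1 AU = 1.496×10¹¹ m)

T_ss ≈ 175 K

d = 0.301 AU = 4.50×10¹⁰ m.
Flux: S = L/(4πd²) = 1.72×10²⁴/(4π×(4.50×10¹⁰)²) = 67.5 W m⁻².
With no redistribution each surface element balances locally: S(1−A) = σT⁴.
T = [67.5 × 0.78 / 5.67×10⁻⁸]^(1/4) = (9.29×10⁸)^(1/4) = 175 K.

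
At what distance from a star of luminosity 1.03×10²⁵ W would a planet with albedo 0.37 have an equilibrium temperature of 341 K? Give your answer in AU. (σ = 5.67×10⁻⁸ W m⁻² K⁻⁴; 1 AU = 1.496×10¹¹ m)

d ≈ 0.0867 AU

From T_eq⁴ = L(1−A)/(16πσd²): d = √[L(1−A)/(16πσT_eq⁴)].
d = √[1.03×10²⁵ × 0.63 / (16π × 5.67×10⁻⁸ × (341)⁴)] = 1.30×10¹⁰ m = 0.0867 AU.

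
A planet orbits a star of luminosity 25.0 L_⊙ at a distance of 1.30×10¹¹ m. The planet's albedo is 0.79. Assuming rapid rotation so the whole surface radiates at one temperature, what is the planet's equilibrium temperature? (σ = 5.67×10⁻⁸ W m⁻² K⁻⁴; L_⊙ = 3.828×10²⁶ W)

L = 25.0 × 3.828×10²⁶ = 9.57×10²⁷ W.
Flux: S = L/(4πd²) = 9.57×10²⁷/(4π×(1.30×10¹¹)²) = 4.51×10⁴ W m⁻².
Energy balance: absorbed = emitted ⇒ πR²·S(1−A) = 4πR²·σT_eq⁴, so T_eq⁴ = S(1−A)/(4σ).
T_eq = [4.51×10⁴ × 0.21 / (4 × 5.67×10⁻⁸)]^(1/4) = (4.17×10¹⁰)^(1/4) = 452 K.

T_eq ≈ 452 K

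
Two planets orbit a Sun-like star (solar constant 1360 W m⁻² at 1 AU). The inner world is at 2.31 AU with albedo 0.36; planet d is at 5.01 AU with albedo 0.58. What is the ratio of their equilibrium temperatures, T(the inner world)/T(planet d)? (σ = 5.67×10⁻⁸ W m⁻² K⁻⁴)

T_eq = [S₀(1−A)/(4σd²)]^(1/4), so T ∝ (1−A)^(1/4) / √d.
T₁ = [1360×0.64/(4×5.67×10⁻⁸×2.31²)]^(1/4) = 163.76 K.
T₂ = [1360×0.42/(4×5.67×10⁻⁸×5.01²)]^(1/4) = 100.08 K.

T₁/T₂ ≈ 1.636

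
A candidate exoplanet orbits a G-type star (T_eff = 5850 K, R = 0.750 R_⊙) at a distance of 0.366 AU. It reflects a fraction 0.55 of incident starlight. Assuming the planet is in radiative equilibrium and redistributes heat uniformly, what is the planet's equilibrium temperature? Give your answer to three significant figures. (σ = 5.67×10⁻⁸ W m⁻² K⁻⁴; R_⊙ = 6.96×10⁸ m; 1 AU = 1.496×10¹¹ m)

T_eq ≈ 331 K

R_⋆ = 0.750 × 6.96×10⁸ = 5.22×10⁸ m.
d = 0.366 AU = 5.48×10¹⁰ m.
L = 4πR_⋆²σT_⋆⁴ = 4π(5.22×10⁸)² × 5.67×10⁻⁸ × (5850)⁴ = 2.27×10²⁶ W.
S = L/(4πd²) = 6040 W m⁻².
Energy balance: absorbed = emitted ⇒ πR²·S(1−A) = 4πR²·σT_eq⁴, so T_eq⁴ = S(1−A)/(4σ).
T_eq = [6040 × 0.45 / (4 × 5.67×10⁻⁸)]^(1/4) = (1.20×10¹⁰)^(1/4) = 331 K.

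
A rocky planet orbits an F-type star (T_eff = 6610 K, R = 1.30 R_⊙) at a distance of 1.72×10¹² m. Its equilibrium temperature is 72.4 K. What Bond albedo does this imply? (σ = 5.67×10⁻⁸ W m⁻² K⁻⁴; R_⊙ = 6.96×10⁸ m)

A ≈ 0.79

R_⋆ = 1.30 × 6.96×10⁸ = 9.05×10⁸ m.
L = 4πR_⋆²σT_⋆⁴ = 4π(9.05×10⁸)² × 5.67×10⁻⁸ × (6610)⁴ = 1.11×10²⁷ W.
S = L/(4πd²) = 30.0 W m⁻².
From T_eq⁴ = S(1−A)/(4σ): 1−A = 4σT_eq⁴/S.
1−A = 4 × 5.67×10⁻⁸ × (72.4)⁴ / 30.0 = 0.208.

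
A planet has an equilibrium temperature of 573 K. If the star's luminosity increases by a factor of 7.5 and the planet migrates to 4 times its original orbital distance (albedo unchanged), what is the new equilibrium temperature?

T_eq ∝ L^(1/4) · d^(−1/2).
T′ = 573 × 7.5^(1/4) / 4^(1/2) = 474 K.

T_eq ≈ 474 K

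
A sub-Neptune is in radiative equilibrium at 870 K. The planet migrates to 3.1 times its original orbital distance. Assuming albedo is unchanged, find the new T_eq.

T_eq ≈ 494 K

T_eq ∝ L^(1/4) · d^(−1/2).
T′ = 870 / 3.1^(1/2) = 494 K.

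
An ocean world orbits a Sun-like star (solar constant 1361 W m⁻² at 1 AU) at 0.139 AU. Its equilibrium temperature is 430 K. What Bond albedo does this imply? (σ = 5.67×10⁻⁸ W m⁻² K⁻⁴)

Flux at 0.139 AU: S = 1361/0.139² = 7.04×10⁴ W m⁻².
From T_eq⁴ = S(1−A)/(4σ): 1−A = 4σT_eq⁴/S.
1−A = 4 × 5.67×10⁻⁸ × (430)⁴ / 7.04×10⁴ = 0.110.

A ≈ 0.89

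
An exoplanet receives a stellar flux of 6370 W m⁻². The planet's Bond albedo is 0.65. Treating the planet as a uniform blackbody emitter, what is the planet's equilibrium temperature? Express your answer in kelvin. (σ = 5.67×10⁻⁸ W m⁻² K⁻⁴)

Energy balance: absorbed = emitted ⇒ πR²·S(1−A) = 4πR²·σT_eq⁴, so T_eq⁴ = S(1−A)/(4σ).
T_eq = [6370 × 0.35 / (4 × 5.67×10⁻⁸)]^(1/4) = (9.83×10⁹)^(1/4) = 315 K.

T_eq ≈ 315 K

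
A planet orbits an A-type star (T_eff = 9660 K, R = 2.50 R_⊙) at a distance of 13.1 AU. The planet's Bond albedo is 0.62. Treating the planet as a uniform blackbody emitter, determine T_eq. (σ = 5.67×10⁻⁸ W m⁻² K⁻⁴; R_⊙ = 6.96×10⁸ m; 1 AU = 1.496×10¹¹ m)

R_⋆ = 2.50 × 6.96×10⁸ = 1.74×10⁹ m.
d = 13.1 AU = 1.96×10¹² m.
L = 4πR_⋆²σT_⋆⁴ = 4π(1.74×10⁹)² × 5.67×10⁻⁸ × (9660)⁴ = 1.88×10²⁸ W.
S = L/(4πd²) = 389 W m⁻².
Energy balance: absorbed = emitted ⇒ πR²·S(1−A) = 4πR²·σT_eq⁴, so T_eq⁴ = S(1−A)/(4σ).
T_eq = [389 × 0.38 / (4 × 5.67×10⁻⁸)]^(1/4) = (6.52×10⁸)^(1/4) = 160 K.

T_eq ≈ 160 K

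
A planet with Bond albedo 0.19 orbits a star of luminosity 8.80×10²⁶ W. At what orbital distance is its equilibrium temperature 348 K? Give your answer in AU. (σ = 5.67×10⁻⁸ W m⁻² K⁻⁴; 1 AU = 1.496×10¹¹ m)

From T_eq⁴ = L(1−A)/(16πσd²): d = √[L(1−A)/(16πσT_eq⁴)].
d = √[8.80×10²⁶ × 0.81 / (16π × 5.67×10⁻⁸ × (348)⁴)] = 1.31×10¹¹ m = 0.873 AU.

d ≈ 0.873 AU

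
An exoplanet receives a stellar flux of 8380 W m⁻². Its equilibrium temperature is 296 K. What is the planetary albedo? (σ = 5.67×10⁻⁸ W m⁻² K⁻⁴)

A ≈ 0.79

From T_eq⁴ = S(1−A)/(4σ): 1−A = 4σT_eq⁴/S.
1−A = 4 × 5.67×10⁻⁸ × (296)⁴ / 8380 = 0.208.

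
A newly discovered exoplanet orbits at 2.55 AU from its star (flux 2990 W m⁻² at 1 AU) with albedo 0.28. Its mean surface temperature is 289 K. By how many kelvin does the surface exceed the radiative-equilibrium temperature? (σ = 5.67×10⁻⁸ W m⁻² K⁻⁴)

S = 2990/2.55² = 459.8 W m⁻².
T_eq = [S(1−A)/(4σ)]^(1/4) = [459.8×0.72/(4×5.67×10⁻⁸)]^(1/4) = 195.5 K.
ΔT = T_surf − T_eq = 289 − 195.5.

ΔT ≈ 93.5 K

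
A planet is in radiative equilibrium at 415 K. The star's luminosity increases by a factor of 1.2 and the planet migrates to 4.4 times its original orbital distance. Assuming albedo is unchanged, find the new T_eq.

T_eq ∝ L^(1/4) · d^(−1/2).
T′ = 415 × 1.2^(1/4) / 4.4^(1/2) = 207 K.

T_eq ≈ 207 K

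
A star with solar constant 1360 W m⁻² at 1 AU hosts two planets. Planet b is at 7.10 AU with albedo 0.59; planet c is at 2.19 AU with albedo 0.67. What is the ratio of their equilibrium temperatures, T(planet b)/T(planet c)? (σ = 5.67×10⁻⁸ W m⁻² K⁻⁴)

T₁/T₂ ≈ 0.586

T_eq = [S₀(1−A)/(4σd²)]^(1/4), so T ∝ (1−A)^(1/4) / √d.
T₁ = [1360×0.41/(4×5.67×10⁻⁸×7.10²)]^(1/4) = 83.57 K.
T₂ = [1360×0.33/(4×5.67×10⁻⁸×2.19²)]^(1/4) = 142.52 K.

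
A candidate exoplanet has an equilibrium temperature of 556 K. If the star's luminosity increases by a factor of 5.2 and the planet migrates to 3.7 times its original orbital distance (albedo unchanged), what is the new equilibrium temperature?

T_eq ≈ 436 K

T_eq ∝ L^(1/4) · d^(−1/2).
T′ = 556 × 5.2^(1/4) / 3.7^(1/2) = 436 K.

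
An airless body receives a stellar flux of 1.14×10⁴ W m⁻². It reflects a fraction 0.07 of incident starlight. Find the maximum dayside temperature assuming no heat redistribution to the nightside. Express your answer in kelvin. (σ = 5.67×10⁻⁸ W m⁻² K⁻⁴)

T_ss ≈ 658 K

With no redistribution each surface element balances locally: S(1−A) = σT⁴.
T = [1.14×10⁴ × 0.93 / 5.67×10⁻⁸]^(1/4) = (1.87×10¹¹)^(1/4) = 658 K.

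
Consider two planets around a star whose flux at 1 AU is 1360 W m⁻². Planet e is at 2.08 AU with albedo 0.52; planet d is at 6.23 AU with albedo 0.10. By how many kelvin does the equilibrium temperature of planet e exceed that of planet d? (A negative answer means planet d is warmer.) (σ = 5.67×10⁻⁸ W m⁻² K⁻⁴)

ΔT ≈ 52.0 K

T_eq = [S₀(1−A)/(4σd²)]^(1/4), so T ∝ (1−A)^(1/4) / √d.
T₁ = [1360×0.48/(4×5.67×10⁻⁸×2.08²)]^(1/4) = 160.60 K.
T₂ = [1360×0.90/(4×5.67×10⁻⁸×6.23²)]^(1/4) = 108.59 K.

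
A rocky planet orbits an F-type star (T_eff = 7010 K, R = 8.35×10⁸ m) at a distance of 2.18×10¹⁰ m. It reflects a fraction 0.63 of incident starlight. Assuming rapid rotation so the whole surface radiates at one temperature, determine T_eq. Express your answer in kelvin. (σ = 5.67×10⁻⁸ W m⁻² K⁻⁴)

L = 4πR_⋆²σT_⋆⁴ = 4π(8.35×10⁸)² × 5.67×10⁻⁸ × (7010)⁴ = 1.20×10²⁷ W.
S = L/(4πd²) = 2.01×10⁵ W m⁻².
Energy balance: absorbed = emitted ⇒ πR²·S(1−A) = 4πR²·σT_eq⁴, so T_eq⁴ = S(1−A)/(4σ).
T_eq = [2.01×10⁵ × 0.37 / (4 × 5.67×10⁻⁸)]^(1/4) = (3.28×10¹¹)^(1/4) = 757 K.

T_eq ≈ 757 K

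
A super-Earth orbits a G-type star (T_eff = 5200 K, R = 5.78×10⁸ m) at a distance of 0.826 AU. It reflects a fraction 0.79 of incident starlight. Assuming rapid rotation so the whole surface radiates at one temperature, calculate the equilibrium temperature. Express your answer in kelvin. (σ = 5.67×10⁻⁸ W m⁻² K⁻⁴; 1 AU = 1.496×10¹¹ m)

d = 0.826 AU = 1.24×10¹¹ m.
L = 4πR_⋆²σT_⋆⁴ = 4π(5.78×10⁸)² × 5.67×10⁻⁸ × (5200)⁴ = 1.74×10²⁶ W.
S = L/(4πd²) = 907 W m⁻².
Energy balance: absorbed = emitted ⇒ πR²·S(1−A) = 4πR²·σT_eq⁴, so T_eq⁴ = S(1−A)/(4σ).
T_eq = [907 × 0.21 / (4 × 5.67×10⁻⁸)]^(1/4) = (8.40×10⁸)^(1/4) = 170 K.

T_eq ≈ 170 K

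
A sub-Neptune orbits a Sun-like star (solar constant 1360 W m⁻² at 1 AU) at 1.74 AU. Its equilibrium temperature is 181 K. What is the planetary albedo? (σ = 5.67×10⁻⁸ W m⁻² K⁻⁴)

Flux at 1.74 AU: S = 1360/1.74² = 449 W m⁻².
From T_eq⁴ = S(1−A)/(4σ): 1−A = 4σT_eq⁴/S.
1−A = 4 × 5.67×10⁻⁸ × (181)⁴ / 449 = 0.542.

A ≈ 0.46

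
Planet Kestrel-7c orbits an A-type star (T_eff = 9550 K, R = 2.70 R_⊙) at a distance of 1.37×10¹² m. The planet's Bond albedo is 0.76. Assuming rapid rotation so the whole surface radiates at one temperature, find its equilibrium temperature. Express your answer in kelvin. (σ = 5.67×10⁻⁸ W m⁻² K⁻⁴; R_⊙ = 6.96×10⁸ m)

R_⋆ = 2.70 × 6.96×10⁸ = 1.88×10⁹ m.
L = 4πR_⋆²σT_⋆⁴ = 4π(1.88×10⁹)² × 5.67×10⁻⁸ × (9550)⁴ = 2.09×10²⁸ W.
S = L/(4πd²) = 887 W m⁻².
Energy balance: absorbed = emitted ⇒ πR²·S(1−A) = 4πR²·σT_eq⁴, so T_eq⁴ = S(1−A)/(4σ).
T_eq = [887 × 0.24 / (4 × 5.67×10⁻⁸)]^(1/4) = (9.39×10⁸)^(1/4) = 175 K.

T_eq ≈ 175 K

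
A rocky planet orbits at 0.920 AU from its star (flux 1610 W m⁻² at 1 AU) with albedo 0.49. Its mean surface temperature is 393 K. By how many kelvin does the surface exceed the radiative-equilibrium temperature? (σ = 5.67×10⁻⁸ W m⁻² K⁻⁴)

ΔT ≈ 137.3 K

S = 1610/0.920² = 1902 W m⁻².
T_eq = [S(1−A)/(4σ)]^(1/4) = [1902×0.51/(4×5.67×10⁻⁸)]^(1/4) = 255.7 K.
ΔT = T_surf − T_eq = 393 − 255.7.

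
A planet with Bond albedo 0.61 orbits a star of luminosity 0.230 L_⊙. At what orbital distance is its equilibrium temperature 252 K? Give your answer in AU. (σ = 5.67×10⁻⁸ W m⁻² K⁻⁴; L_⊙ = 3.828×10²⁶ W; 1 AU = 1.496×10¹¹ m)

d ≈ 0.365 AU

L = 0.230 × 3.828×10²⁶ = 8.80×10²⁵ W.
From T_eq⁴ = L(1−A)/(16πσd²): d = √[L(1−A)/(16πσT_eq⁴)].
d = √[8.80×10²⁵ × 0.39 / (16π × 5.67×10⁻⁸ × (252)⁴)] = 5.47×10¹⁰ m = 0.365 AU.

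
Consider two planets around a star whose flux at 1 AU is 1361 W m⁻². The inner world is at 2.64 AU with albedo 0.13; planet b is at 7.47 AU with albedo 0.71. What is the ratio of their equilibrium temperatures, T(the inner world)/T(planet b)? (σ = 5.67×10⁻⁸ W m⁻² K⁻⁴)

T₁/T₂ ≈ 2.214

T_eq = [S₀(1−A)/(4σd²)]^(1/4), so T ∝ (1−A)^(1/4) / √d.
T₁ = [1361×0.87/(4×5.67×10⁻⁸×2.64²)]^(1/4) = 165.44 K.
T₂ = [1361×0.29/(4×5.67×10⁻⁸×7.47²)]^(1/4) = 74.73 K.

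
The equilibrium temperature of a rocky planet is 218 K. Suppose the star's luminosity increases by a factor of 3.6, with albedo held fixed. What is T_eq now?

T_eq ≈ 300 K

T_eq ∝ L^(1/4) · d^(−1/2).
T′ = 218 × 3.6^(1/4) = 300 K.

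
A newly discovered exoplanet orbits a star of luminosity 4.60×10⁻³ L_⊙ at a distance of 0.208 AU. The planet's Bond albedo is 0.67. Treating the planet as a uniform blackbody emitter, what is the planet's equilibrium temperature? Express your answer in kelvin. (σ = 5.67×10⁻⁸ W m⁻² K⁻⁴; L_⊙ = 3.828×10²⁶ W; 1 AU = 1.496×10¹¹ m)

T_eq ≈ 120 K

d = 0.208 AU = 3.11×10¹⁰ m.
L = 4.60×10⁻³ × 3.828×10²⁶ = 1.76×10²⁴ W.
Flux: S = L/(4πd²) = 1.76×10²⁴/(4π×(3.11×10¹⁰)²) = 145 W m⁻².
Energy balance: absorbed = emitted ⇒ πR²·S(1−A) = 4πR²·σT_eq⁴, so T_eq⁴ = S(1−A)/(4σ).
T_eq = [145 × 0.33 / (4 × 5.67×10⁻⁸)]^(1/4) = (2.11×10⁸)^(1/4) = 120 K.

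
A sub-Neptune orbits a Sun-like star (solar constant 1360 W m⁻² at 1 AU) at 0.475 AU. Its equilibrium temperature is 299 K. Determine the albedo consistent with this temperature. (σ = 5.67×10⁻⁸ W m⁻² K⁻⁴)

Flux at 0.475 AU: S = 1360/0.475² = 6030 W m⁻².
From T_eq⁴ = S(1−A)/(4σ): 1−A = 4σT_eq⁴/S.
1−A = 4 × 5.67×10⁻⁸ × (299)⁴ / 6030 = 0.301.

A ≈ 0.70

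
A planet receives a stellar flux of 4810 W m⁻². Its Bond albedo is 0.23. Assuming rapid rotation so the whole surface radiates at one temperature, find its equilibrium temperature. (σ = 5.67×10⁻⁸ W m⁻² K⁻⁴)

Energy balance: absorbed = emitted ⇒ πR²·S(1−A) = 4πR²·σT_eq⁴, so T_eq⁴ = S(1−A)/(4σ).
T_eq = [4810 × 0.77 / (4 × 5.67×10⁻⁸)]^(1/4) = (1.63×10¹⁰)^(1/4) = 357 K.

T_eq ≈ 357 K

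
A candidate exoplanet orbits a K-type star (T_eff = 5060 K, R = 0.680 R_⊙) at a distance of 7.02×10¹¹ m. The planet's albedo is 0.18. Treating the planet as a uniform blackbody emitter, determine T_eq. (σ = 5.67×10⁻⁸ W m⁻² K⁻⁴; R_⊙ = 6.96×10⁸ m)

R_⋆ = 0.680 × 6.96×10⁸ = 4.73×10⁸ m.
L = 4πR_⋆²σT_⋆⁴ = 4π(4.73×10⁸)² × 5.67×10⁻⁸ × (5060)⁴ = 1.05×10²⁶ W.
S = L/(4πd²) = 16.9 W m⁻².
Energy balance: absorbed = emitted ⇒ πR²·S(1−A) = 4πR²·σT_eq⁴, so T_eq⁴ = S(1−A)/(4σ).
T_eq = [16.9 × 0.82 / (4 × 5.67×10⁻⁸)]^(1/4) = (6.11×10⁷)^(1/4) = 88.4 K.

T_eq ≈ 88.4 K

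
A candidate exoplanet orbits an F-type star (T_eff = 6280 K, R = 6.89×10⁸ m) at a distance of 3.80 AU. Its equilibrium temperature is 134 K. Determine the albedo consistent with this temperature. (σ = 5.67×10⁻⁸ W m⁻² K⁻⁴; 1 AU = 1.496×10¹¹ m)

A ≈ 0.44

d = 3.80 AU = 5.68×10¹¹ m.
L = 4πR_⋆²σT_⋆⁴ = 4π(6.89×10⁸)² × 5.67×10⁻⁸ × (6280)⁴ = 5.26×10²⁶ W.
S = L/(4πd²) = 130 W m⁻².
From T_eq⁴ = S(1−A)/(4σ): 1−A = 4σT_eq⁴/S.
1−A = 4 × 5.67×10⁻⁸ × (134)⁴ / 130 = 0.564.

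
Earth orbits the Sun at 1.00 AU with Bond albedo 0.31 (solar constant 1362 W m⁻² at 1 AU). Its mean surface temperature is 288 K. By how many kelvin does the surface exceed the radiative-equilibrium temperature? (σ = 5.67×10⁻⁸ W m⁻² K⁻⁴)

S = 1362/1.00² = 1362 W m⁻².
T_eq = [S(1−A)/(4σ)]^(1/4) = [1362×0.69/(4×5.67×10⁻⁸)]^(1/4) = 253.7 K.
ΔT = T_surf − T_eq = 288 − 253.7.

ΔT ≈ 34.3 K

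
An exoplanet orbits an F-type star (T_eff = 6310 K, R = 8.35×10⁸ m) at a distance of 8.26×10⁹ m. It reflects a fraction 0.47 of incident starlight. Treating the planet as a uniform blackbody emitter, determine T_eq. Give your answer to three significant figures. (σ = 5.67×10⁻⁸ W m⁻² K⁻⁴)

L = 4πR_⋆²σT_⋆⁴ = 4π(8.35×10⁸)² × 5.67×10⁻⁸ × (6310)⁴ = 7.88×10²⁶ W.
S = L/(4πd²) = 9.19×10⁵ W m⁻².
Energy balance: absorbed = emitted ⇒ πR²·S(1−A) = 4πR²·σT_eq⁴, so T_eq⁴ = S(1−A)/(4σ).
T_eq = [9.19×10⁵ × 0.53 / (4 × 5.67×10⁻⁸)]^(1/4) = (2.15×10¹²)^(1/4) = 1210 K.

T_eq ≈ 1210 K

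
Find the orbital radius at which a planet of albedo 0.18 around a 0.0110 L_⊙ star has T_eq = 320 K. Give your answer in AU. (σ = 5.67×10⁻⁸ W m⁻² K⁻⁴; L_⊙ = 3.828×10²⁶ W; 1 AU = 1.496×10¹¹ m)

d ≈ 0.0719 AU

L = 0.0110 × 3.828×10²⁶ = 4.21×10²⁴ W.
From T_eq⁴ = L(1−A)/(16πσd²): d = √[L(1−A)/(16πσT_eq⁴)].
d = √[4.21×10²⁴ × 0.82 / (16π × 5.67×10⁻⁸ × (320)⁴)] = 1.07×10¹⁰ m = 0.0719 AU.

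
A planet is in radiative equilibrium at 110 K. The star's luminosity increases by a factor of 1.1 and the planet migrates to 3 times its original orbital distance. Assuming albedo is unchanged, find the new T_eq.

T_eq ∝ L^(1/4) · d^(−1/2).
T′ = 110 × 1.1^(1/4) / 3^(1/2) = 65.0 K.

T_eq ≈ 65.0 K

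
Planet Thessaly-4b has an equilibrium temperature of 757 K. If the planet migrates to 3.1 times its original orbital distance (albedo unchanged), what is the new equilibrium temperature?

T_eq ∝ L^(1/4) · d^(−1/2).
T′ = 757 / 3.1^(1/2) = 430 K.

T_eq ≈ 430 K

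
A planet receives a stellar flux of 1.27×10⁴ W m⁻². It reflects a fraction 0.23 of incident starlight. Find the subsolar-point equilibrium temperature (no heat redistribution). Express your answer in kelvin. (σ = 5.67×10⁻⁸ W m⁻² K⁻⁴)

T_ss ≈ 644 K

At the subsolar point the surface absorbs S(1−A) and emits σT⁴ per unit area — no factor of 4, since only the local patch is in balance.
T = [1.27×10⁴ × 0.77 / 5.67×10⁻⁸]^(1/4) = (1.72×10¹¹)^(1/4) = 644 K.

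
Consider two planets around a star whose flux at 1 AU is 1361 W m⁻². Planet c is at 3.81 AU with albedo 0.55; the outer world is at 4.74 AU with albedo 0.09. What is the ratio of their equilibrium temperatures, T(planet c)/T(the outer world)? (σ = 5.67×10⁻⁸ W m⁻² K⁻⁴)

T_eq = [S₀(1−A)/(4σd²)]^(1/4), so T ∝ (1−A)^(1/4) / √d.
T₁ = [1361×0.45/(4×5.67×10⁻⁸×3.81²)]^(1/4) = 116.79 K.
T₂ = [1361×0.91/(4×5.67×10⁻⁸×4.74²)]^(1/4) = 124.86 K.

T₁/T₂ ≈ 0.935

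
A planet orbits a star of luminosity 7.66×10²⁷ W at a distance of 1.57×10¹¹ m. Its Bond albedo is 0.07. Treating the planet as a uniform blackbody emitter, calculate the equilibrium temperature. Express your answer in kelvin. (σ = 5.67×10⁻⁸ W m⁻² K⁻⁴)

Flux: S = L/(4πd²) = 7.66×10²⁷/(4π×(1.57×10¹¹)²) = 2.47×10⁴ W m⁻².
Energy balance: absorbed = emitted ⇒ πR²·S(1−A) = 4πR²·σT_eq⁴, so T_eq⁴ = S(1−A)/(4σ).
T_eq = [2.47×10⁴ × 0.93 / (4 × 5.67×10⁻⁸)]^(1/4) = (1.01×10¹¹)^(1/4) = 564 K.

T_eq ≈ 564 K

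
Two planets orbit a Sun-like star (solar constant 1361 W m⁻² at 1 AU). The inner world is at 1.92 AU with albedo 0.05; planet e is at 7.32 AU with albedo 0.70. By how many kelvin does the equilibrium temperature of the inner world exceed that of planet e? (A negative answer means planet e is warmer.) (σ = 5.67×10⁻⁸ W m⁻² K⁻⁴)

T_eq = [S₀(1−A)/(4σd²)]^(1/4), so T ∝ (1−A)^(1/4) / √d.
T₁ = [1361×0.95/(4×5.67×10⁻⁸×1.92²)]^(1/4) = 198.31 K.
T₂ = [1361×0.30/(4×5.67×10⁻⁸×7.32²)]^(1/4) = 76.13 K.

ΔT ≈ 122.2 K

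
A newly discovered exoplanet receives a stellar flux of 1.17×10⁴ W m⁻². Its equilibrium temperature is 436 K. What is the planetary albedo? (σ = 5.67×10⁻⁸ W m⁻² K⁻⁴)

A ≈ 0.30

From T_eq⁴ = S(1−A)/(4σ): 1−A = 4σT_eq⁴/S.
1−A = 4 × 5.67×10⁻⁸ × (436)⁴ / 1.17×10⁴ = 0.700.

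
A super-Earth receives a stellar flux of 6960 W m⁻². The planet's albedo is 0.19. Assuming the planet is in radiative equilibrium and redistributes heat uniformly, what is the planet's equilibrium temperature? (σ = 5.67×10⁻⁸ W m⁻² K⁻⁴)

Energy balance: absorbed = emitted ⇒ πR²·S(1−A) = 4πR²·σT_eq⁴, so T_eq⁴ = S(1−A)/(4σ).
T_eq = [6960 × 0.81 / (4 × 5.67×10⁻⁸)]^(1/4) = (2.49×10¹⁰)^(1/4) = 397 K.

T_eq ≈ 397 K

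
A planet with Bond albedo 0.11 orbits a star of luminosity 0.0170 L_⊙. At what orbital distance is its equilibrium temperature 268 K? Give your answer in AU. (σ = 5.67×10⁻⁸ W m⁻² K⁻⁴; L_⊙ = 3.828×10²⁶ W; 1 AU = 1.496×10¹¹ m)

L = 0.0170 × 3.828×10²⁶ = 6.51×10²⁴ W.
From T_eq⁴ = L(1−A)/(16πσd²): d = √[L(1−A)/(16πσT_eq⁴)].
d = √[6.51×10²⁴ × 0.89 / (16π × 5.67×10⁻⁸ × (268)⁴)] = 1.98×10¹⁰ m = 0.133 AU.

d ≈ 0.133 AU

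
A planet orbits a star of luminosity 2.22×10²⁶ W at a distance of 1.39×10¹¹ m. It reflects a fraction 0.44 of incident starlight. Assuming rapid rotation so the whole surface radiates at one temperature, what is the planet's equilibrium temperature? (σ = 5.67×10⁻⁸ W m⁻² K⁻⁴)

T_eq ≈ 218 K

Flux: S = L/(4πd²) = 2.22×10²⁶/(4π×(1.39×10¹¹)²) = 914 W m⁻².
Energy balance: absorbed = emitted ⇒ πR²·S(1−A) = 4πR²·σT_eq⁴, so T_eq⁴ = S(1−A)/(4σ).
T_eq = [914 × 0.56 / (4 × 5.67×10⁻⁸)]^(1/4) = (2.26×10⁹)^(1/4) = 218 K.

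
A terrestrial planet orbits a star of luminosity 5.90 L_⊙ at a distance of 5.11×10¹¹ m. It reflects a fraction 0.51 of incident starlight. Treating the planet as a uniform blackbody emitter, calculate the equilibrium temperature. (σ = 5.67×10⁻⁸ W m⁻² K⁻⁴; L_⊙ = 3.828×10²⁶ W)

T_eq ≈ 196 K

L = 5.90 × 3.828×10²⁶ = 2.26×10²⁷ W.
Flux: S = L/(4πd²) = 2.26×10²⁷/(4π×(5.11×10¹¹)²) = 688 W m⁻².
Energy balance: absorbed = emitted ⇒ πR²·S(1−A) = 4πR²·σT_eq⁴, so T_eq⁴ = S(1−A)/(4σ).
T_eq = [688 × 0.49 / (4 × 5.67×10⁻⁸)]^(1/4) = (1.49×10⁹)^(1/4) = 196 K.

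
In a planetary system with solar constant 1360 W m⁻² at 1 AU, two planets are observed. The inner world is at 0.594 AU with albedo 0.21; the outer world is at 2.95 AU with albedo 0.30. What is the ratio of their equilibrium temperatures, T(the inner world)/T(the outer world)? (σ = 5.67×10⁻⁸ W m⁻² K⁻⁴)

T₁/T₂ ≈ 2.297

T_eq = [S₀(1−A)/(4σd²)]^(1/4), so T ∝ (1−A)^(1/4) / √d.
T₁ = [1360×0.79/(4×5.67×10⁻⁸×0.594²)]^(1/4) = 340.40 K.
T₂ = [1360×0.70/(4×5.67×10⁻⁸×2.95²)]^(1/4) = 148.20 K.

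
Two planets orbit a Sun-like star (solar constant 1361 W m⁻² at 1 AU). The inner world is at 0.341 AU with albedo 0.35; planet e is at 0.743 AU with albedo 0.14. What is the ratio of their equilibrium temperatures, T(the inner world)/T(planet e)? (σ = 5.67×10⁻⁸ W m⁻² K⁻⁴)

T₁/T₂ ≈ 1.376

T_eq = [S₀(1−A)/(4σd²)]^(1/4), so T ∝ (1−A)^(1/4) / √d.
T₁ = [1361×0.65/(4×5.67×10⁻⁸×0.341²)]^(1/4) = 427.96 K.
T₂ = [1361×0.86/(4×5.67×10⁻⁸×0.743²)]^(1/4) = 310.95 K.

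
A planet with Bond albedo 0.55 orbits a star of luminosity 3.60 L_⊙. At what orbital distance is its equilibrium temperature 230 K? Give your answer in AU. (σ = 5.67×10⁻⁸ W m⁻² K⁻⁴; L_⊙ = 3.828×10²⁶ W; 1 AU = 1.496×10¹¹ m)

L = 3.60 × 3.828×10²⁶ = 1.38×10²⁷ W.
From T_eq⁴ = L(1−A)/(16πσd²): d = √[L(1−A)/(16πσT_eq⁴)].
d = √[1.38×10²⁷ × 0.45 / (16π × 5.67×10⁻⁸ × (230)⁴)] = 2.79×10¹¹ m = 1.86 AU.

d ≈ 1.86 AU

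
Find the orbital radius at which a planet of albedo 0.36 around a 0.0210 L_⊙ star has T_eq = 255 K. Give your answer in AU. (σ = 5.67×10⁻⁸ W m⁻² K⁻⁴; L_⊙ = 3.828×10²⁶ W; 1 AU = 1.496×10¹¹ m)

L = 0.0210 × 3.828×10²⁶ = 8.04×10²⁴ W.
From T_eq⁴ = L(1−A)/(16πσd²): d = √[L(1−A)/(16πσT_eq⁴)].
d = √[8.04×10²⁴ × 0.64 / (16π × 5.67×10⁻⁸ × (255)⁴)] = 2.07×10¹⁰ m = 0.138 AU.

d ≈ 0.138 AU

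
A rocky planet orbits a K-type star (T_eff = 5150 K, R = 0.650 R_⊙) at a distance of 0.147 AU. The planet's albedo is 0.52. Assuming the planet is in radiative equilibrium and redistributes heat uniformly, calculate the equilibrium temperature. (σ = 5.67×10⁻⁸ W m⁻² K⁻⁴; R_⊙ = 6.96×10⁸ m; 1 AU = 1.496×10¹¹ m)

T_eq ≈ 435 K

R_⋆ = 0.650 × 6.96×10⁸ = 4.52×10⁸ m.
d = 0.147 AU = 2.20×10¹⁰ m.
L = 4πR_⋆²σT_⋆⁴ = 4π(4.52×10⁸)² × 5.67×10⁻⁸ × (5150)⁴ = 1.03×10²⁶ W.
S = L/(4πd²) = 1.69×10⁴ W m⁻².
Energy balance: absorbed = emitted ⇒ πR²·S(1−A) = 4πR²·σT_eq⁴, so T_eq⁴ = S(1−A)/(4σ).
T_eq = [1.69×10⁴ × 0.48 / (4 × 5.67×10⁻⁸)]^(1/4) = (3.57×10¹⁰)^(1/4) = 435 K.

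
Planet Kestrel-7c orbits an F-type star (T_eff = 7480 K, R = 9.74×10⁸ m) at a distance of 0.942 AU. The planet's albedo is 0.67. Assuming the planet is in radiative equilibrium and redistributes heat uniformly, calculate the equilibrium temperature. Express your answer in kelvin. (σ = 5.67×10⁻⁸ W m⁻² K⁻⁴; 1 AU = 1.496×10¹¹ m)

T_eq ≈ 333 K

d = 0.942 AU = 1.41×10¹¹ m.
L = 4πR_⋆²σT_⋆⁴ = 4π(9.74×10⁸)² × 5.67×10⁻⁸ × (7480)⁴ = 2.12×10²⁷ W.
S = L/(4πd²) = 8480 W m⁻².
Energy balance: absorbed = emitted ⇒ πR²·S(1−A) = 4πR²·σT_eq⁴, so T_eq⁴ = S(1−A)/(4σ).
T_eq = [8480 × 0.33 / (4 × 5.67×10⁻⁸)]^(1/4) = (1.23×10¹⁰)^(1/4) = 333 K.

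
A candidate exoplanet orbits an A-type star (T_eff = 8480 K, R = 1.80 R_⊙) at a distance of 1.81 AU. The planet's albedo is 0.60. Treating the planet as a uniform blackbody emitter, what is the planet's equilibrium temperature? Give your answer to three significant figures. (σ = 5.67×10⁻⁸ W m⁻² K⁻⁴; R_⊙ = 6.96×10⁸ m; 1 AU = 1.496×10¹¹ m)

T_eq ≈ 324 K

R_⋆ = 1.80 × 6.96×10⁸ = 1.25×10⁹ m.
d = 1.81 AU = 2.71×10¹¹ m.
L = 4πR_⋆²σT_⋆⁴ = 4π(1.25×10⁹)² × 5.67×10⁻⁸ × (8480)⁴ = 5.78×10²⁷ W.
S = L/(4πd²) = 6280 W m⁻².
Energy balance: absorbed = emitted ⇒ πR²·S(1−A) = 4πR²·σT_eq⁴, so T_eq⁴ = S(1−A)/(4σ).
T_eq = [6280 × 0.40 / (4 × 5.67×10⁻⁸)]^(1/4) = (1.11×10¹⁰)^(1/4) = 324 K.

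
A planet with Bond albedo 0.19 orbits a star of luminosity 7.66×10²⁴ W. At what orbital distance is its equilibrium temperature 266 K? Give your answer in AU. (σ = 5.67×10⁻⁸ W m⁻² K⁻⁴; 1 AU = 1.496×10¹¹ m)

From T_eq⁴ = L(1−A)/(16πσd²): d = √[L(1−A)/(16πσT_eq⁴)].
d = √[7.66×10²⁴ × 0.81 / (16π × 5.67×10⁻⁸ × (266)⁴)] = 2.09×10¹⁰ m = 0.139 AU.

d ≈ 0.139 AU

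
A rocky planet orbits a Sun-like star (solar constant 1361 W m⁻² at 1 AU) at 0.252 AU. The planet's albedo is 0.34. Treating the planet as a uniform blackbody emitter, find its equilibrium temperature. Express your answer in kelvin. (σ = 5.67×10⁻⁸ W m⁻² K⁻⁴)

T_eq ≈ 500 K

Flux at 0.252 AU: S = 1361/0.252² = 2.14×10⁴ W m⁻².
Energy balance: absorbed = emitted ⇒ πR²·S(1−A) = 4πR²·σT_eq⁴, so T_eq⁴ = S(1−A)/(4σ).
T_eq = [2.14×10⁴ × 0.66 / (4 × 5.67×10⁻⁸)]^(1/4) = (6.24×10¹⁰)^(1/4) = 500 K.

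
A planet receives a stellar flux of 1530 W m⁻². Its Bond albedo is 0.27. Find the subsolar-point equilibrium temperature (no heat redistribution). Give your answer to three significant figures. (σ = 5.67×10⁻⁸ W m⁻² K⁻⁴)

At the subsolar point the surface absorbs S(1−A) and emits σT⁴ per unit area — no factor of 4, since only the local patch is in balance.
T = [1530 × 0.73 / 5.67×10⁻⁸]^(1/4) = (1.97×10¹⁰)^(1/4) = 375 K.

T_ss ≈ 375 K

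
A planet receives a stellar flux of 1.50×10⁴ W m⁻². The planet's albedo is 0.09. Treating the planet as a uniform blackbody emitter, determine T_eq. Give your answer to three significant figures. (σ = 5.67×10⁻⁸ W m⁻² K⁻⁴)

T_eq ≈ 495 K

Energy balance: absorbed = emitted ⇒ πR²·S(1−A) = 4πR²·σT_eq⁴, so T_eq⁴ = S(1−A)/(4σ).
T_eq = [1.50×10⁴ × 0.91 / (4 × 5.67×10⁻⁸)]^(1/4) = (6.02×10¹⁰)^(1/4) = 495 K.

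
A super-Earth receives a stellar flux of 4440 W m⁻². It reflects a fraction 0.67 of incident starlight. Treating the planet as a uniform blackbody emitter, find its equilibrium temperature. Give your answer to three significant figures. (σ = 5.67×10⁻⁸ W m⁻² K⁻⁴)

Energy balance: absorbed = emitted ⇒ πR²·S(1−A) = 4πR²·σT_eq⁴, so T_eq⁴ = S(1−A)/(4σ).
T_eq = [4440 × 0.33 / (4 × 5.67×10⁻⁸)]^(1/4) = (6.46×10⁹)^(1/4) = 284 K.

T_eq ≈ 284 K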